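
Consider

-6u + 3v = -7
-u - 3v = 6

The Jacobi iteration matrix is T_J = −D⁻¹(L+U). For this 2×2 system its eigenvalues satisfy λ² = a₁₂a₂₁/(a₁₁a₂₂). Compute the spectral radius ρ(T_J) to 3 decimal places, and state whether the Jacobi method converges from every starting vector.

0.408

a₁₂a₂₁/(a₁₁a₂₂) = (3)·(-1) / ((-6)·(-3)) = -0.166667
ρ = √|-0.166667| = √0.166667 = 0.408
ρ < 1, so Jacobi converges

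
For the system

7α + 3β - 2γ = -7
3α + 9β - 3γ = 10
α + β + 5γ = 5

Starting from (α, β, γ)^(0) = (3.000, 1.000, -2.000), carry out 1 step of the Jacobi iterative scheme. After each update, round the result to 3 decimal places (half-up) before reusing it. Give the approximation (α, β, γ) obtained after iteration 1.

Iteration 1:
  α = (-7 - (3)·1.000 - (-2)·-2.000) / (7) = -2.000
  β = (10 - (3)·3.000 - (-3)·-2.000) / (9) = -0.556
  γ = (5 - (1)·3.000 - (1)·1.000) / (5) = 0.200

(-2.000, -0.556, 0.200)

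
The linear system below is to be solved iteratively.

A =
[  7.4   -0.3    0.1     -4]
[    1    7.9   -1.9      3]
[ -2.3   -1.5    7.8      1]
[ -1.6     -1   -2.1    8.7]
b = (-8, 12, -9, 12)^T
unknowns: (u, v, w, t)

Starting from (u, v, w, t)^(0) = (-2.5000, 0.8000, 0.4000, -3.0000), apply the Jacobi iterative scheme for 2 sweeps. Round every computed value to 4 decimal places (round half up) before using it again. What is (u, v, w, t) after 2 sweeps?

Iteration 1:
  u = (-8 - (-0.3)·0.8000 - (0.1)·0.4000 - (-4)·-3.0000) / (7.4) = -2.6757
  v = (12 - (1)·-2.5000 - (-1.9)·0.4000 - (3)·-3.0000) / (7.9) = 3.0709
  w = (-9 - (-2.3)·-2.5000 - (-1.5)·0.8000 - (1)·-3.0000) / (7.8) = -1.3526
  t = (12 - (-1.6)·-2.5000 - (-1)·0.8000 - (-2.1)·0.4000) / (8.7) = 1.1080
Iteration 2:
  u = (-8 - (-0.3)·3.0709 - (0.1)·-1.3526 - (-4)·1.1080) / (7.4) = -0.3394
  v = (12 - (1)·-2.6757 - (-1.9)·-1.3526 - (3)·1.1080) / (7.9) = 1.1116
  w = (-9 - (-2.3)·-2.6757 - (-1.5)·3.0709 - (1)·1.1080) / (7.8) = -1.4943
  t = (12 - (-1.6)·-2.6757 - (-1)·3.0709 - (-2.1)·-1.3526) / (8.7) = 0.9137

(-0.3394, 1.1116, -1.4943, 0.9137)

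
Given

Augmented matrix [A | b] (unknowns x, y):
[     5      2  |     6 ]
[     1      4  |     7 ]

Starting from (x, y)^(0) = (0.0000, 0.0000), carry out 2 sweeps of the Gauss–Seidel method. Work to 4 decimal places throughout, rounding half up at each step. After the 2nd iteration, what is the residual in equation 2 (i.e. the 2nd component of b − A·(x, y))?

0.0000

Iteration 1:
  x = (6 - (2)·0.0000) / (5) = 1.2000
  y = (7 - (1)·1.2000) / (4) = 1.4500
Iteration 2:
  x = (6 - (2)·1.4500) / (5) = 0.6200
  y = (7 - (1)·0.6200) / (4) = 1.5950
Residual b − A·x = (-0.2900, 0.0000)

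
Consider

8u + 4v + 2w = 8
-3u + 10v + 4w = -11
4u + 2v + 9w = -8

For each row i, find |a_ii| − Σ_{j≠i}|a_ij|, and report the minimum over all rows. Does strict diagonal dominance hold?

row 1: |8| − (4+2) = 2
row 2: |10| − (3+4) = 3
row 3: |9| − (4+2) = 3
minimum over rows = 2 → strictly diagonally dominant (convergence guaranteed)

2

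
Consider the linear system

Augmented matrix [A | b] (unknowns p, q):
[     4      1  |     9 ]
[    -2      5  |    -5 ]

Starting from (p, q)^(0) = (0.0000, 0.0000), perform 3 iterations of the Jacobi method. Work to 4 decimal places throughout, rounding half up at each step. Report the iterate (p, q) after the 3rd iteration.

Iteration 1:
  p = (9 - (1)·0.0000) / (4) = 2.2500
  q = (-5 - (-2)·0.0000) / (5) = -1.0000
Iteration 2:
  p = (9 - (1)·-1.0000) / (4) = 2.5000
  q = (-5 - (-2)·2.2500) / (5) = -0.1000
Iteration 3:
  p = (9 - (1)·-0.1000) / (4) = 2.2750
  q = (-5 - (-2)·2.5000) / (5) = 0.0000

(2.2750, 0.0000)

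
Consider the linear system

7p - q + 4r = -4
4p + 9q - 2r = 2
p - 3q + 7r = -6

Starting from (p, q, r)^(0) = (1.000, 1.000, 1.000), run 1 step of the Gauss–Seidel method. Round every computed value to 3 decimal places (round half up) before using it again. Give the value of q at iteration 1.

0.889

Iteration 1:
  p = (-4 - (-1)·1.000 - (4)·1.000) / (7) = -1.000
  q = (2 - (4)·-1.000 - (-2)·1.000) / (9) = 0.889
  r = (-6 - (1)·-1.000 - (-3)·0.889) / (7) = -0.333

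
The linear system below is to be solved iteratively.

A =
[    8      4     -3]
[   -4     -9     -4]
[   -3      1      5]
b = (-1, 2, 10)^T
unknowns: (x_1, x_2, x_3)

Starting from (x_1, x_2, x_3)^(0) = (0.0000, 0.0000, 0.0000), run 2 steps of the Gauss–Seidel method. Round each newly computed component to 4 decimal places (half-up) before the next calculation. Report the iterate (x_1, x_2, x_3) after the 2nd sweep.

Iteration 1:
  x_1 = (-1 - (4)·0.0000 - (-3)·0.0000) / (8) = -0.1250
  x_2 = (2 - (-4)·-0.1250 - (-4)·0.0000) / (-9) = -0.1667
  x_3 = (10 - (-3)·-0.1250 - (1)·-0.1667) / (5) = 1.9583
Iteration 2:
  x_1 = (-1 - (4)·-0.1667 - (-3)·1.9583) / (8) = 0.6927
  x_2 = (2 - (-4)·0.6927 - (-4)·1.9583) / (-9) = -1.4004
  x_3 = (10 - (-3)·0.6927 - (1)·-1.4004) / (5) = 2.6957

(0.6927, -1.4004, 2.6957)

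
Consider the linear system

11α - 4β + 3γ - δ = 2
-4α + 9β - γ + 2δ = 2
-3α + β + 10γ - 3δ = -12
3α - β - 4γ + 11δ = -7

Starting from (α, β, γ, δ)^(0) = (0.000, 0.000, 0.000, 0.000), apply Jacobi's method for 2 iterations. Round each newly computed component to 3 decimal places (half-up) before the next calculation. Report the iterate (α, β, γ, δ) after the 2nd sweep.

(0.532, 0.311, -1.358, -1.102)

Iteration 1:
  α = (2 - (-4)·0.000 - (3)·0.000 - (-1)·0.000) / (11) = 0.182
  β = (2 - (-4)·0.000 - (-1)·0.000 - (2)·0.000) / (9) = 0.222
  γ = (-12 - (-3)·0.000 - (1)·0.000 - (-3)·0.000) / (10) = -1.200
  δ = (-7 - (3)·0.000 - (-1)·0.000 - (-4)·0.000) / (11) = -0.636
Iteration 2:
  α = (2 - (-4)·0.222 - (3)·-1.200 - (-1)·-0.636) / (11) = 0.532
  β = (2 - (-4)·0.182 - (-1)·-1.200 - (2)·-0.636) / (9) = 0.311
  γ = (-12 - (-3)·0.182 - (1)·0.222 - (-3)·-0.636) / (10) = -1.358
  δ = (-7 - (3)·0.182 - (-1)·0.222 - (-4)·-1.200) / (11) = -1.102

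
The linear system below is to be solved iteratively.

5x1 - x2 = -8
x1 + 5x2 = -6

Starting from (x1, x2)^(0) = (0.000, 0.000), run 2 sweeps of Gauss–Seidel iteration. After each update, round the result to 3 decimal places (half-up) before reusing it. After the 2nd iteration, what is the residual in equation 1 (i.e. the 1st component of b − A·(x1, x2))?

Iteration 1:
  x1 = (-8 - (-1)·0.000) / (5) = -1.600
  x2 = (-6 - (1)·-1.600) / (5) = -0.880
Iteration 2:
  x1 = (-8 - (-1)·-0.880) / (5) = -1.776
  x2 = (-6 - (1)·-1.776) / (5) = -0.845
Residual b − A·x = (0.035, 0.001)

0.035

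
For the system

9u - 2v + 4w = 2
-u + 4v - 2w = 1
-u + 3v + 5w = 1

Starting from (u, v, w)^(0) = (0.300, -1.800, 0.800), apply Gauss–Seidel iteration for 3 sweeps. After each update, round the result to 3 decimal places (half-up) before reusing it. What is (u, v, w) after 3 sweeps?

Iteration 1:
  u = (2 - (-2)·-1.800 - (4)·0.800) / (9) = -0.533
  v = (1 - (-1)·-0.533 - (-2)·0.800) / (4) = 0.517
  w = (1 - (-1)·-0.533 - (3)·0.517) / (5) = -0.217
Iteration 2:
  u = (2 - (-2)·0.517 - (4)·-0.217) / (9) = 0.434
  v = (1 - (-1)·0.434 - (-2)·-0.217) / (4) = 0.250
  w = (1 - (-1)·0.434 - (3)·0.250) / (5) = 0.137
Iteration 3:
  u = (2 - (-2)·0.250 - (4)·0.137) / (9) = 0.217
  v = (1 - (-1)·0.217 - (-2)·0.137) / (4) = 0.373
  w = (1 - (-1)·0.217 - (3)·0.373) / (5) = 0.020

(0.217, 0.373, 0.020)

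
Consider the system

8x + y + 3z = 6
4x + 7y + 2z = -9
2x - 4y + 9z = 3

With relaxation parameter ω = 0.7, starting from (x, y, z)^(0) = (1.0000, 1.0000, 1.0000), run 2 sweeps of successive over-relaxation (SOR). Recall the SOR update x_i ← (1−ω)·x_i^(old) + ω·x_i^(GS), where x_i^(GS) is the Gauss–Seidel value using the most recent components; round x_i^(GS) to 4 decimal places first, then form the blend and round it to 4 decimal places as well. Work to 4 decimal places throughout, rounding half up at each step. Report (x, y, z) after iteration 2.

(0.7143, -1.5130, -0.3030)

Iteration 1:
  x: GS value = (6 - (1)·1.0000 - (3)·1.0000) / (8) = 0.2500;  x ← (1−ω)·1.0000 + ω·0.2500 = 0.4750
  y: GS value = (-9 - (4)·0.4750 - (2)·1.0000) / (7) = -1.8429;  y ← (1−ω)·1.0000 + ω·-1.8429 = -0.9900
  z: GS value = (3 - (2)·0.4750 - (-4)·-0.9900) / (9) = -0.2122;  z ← (1−ω)·1.0000 + ω·-0.2122 = 0.1515
Iteration 2:
  x: GS value = (6 - (1)·-0.9900 - (3)·0.1515) / (8) = 0.8169;  x ← (1−ω)·0.4750 + ω·0.8169 = 0.7143
  y: GS value = (-9 - (4)·0.7143 - (2)·0.1515) / (7) = -1.7372;  y ← (1−ω)·-0.9900 + ω·-1.7372 = -1.5130
  z: GS value = (3 - (2)·0.7143 - (-4)·-1.5130) / (9) = -0.4978;  z ← (1−ω)·0.1515 + ω·-0.4978 = -0.3030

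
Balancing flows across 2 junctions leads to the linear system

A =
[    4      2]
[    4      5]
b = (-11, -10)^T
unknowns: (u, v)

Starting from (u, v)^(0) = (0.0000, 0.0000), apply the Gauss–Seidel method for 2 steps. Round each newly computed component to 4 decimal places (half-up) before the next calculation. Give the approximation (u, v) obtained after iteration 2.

(-2.8500, 0.2800)

Iteration 1:
  u = (-11 - (2)·0.0000) / (4) = -2.7500
  v = (-10 - (4)·-2.7500) / (5) = 0.2000
Iteration 2:
  u = (-11 - (2)·0.2000) / (4) = -2.8500
  v = (-10 - (4)·-2.8500) / (5) = 0.2800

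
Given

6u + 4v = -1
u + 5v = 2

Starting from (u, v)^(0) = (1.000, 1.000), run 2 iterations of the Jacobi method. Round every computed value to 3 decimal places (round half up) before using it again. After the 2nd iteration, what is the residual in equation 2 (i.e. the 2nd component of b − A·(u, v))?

Iteration 1:
  u = (-1 - (4)·1.000) / (6) = -0.833
  v = (2 - (1)·1.000) / (5) = 0.200
Iteration 2:
  u = (-1 - (4)·0.200) / (6) = -0.300
  v = (2 - (1)·-0.833) / (5) = 0.567
Residual b − A·x = (-1.468, -0.535)

-0.535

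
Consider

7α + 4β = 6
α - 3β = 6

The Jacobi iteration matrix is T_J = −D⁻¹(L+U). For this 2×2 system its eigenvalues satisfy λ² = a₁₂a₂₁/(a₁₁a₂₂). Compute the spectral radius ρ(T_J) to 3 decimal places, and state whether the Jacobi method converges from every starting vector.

0.436

a₁₂a₂₁/(a₁₁a₂₂) = (4)·(1) / ((7)·(-3)) = -0.190476
ρ = √|-0.190476| = √0.190476 = 0.436
ρ < 1, so Jacobi converges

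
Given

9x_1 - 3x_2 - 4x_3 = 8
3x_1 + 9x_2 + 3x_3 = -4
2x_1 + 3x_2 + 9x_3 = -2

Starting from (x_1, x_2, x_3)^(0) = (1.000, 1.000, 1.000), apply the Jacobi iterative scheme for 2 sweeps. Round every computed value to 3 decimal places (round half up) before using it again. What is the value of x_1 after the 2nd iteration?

0.173

Iteration 1:
  x_1 = (8 - (-3)·1.000 - (-4)·1.000) / (9) = 1.667
  x_2 = (-4 - (3)·1.000 - (3)·1.000) / (9) = -1.111
  x_3 = (-2 - (2)·1.000 - (3)·1.000) / (9) = -0.778
Iteration 2:
  x_1 = (8 - (-3)·-1.111 - (-4)·-0.778) / (9) = 0.173
  x_2 = (-4 - (3)·1.667 - (3)·-0.778) / (9) = -0.741
  x_3 = (-2 - (2)·1.667 - (3)·-1.111) / (9) = -0.222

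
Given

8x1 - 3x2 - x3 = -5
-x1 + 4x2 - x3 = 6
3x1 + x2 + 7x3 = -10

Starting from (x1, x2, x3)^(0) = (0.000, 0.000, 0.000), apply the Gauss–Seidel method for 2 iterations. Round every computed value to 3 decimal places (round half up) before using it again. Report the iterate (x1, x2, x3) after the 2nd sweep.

(-0.290, 1.089, -1.460)

Iteration 1:
  x1 = (-5 - (-3)·0.000 - (-1)·0.000) / (8) = -0.625
  x2 = (6 - (-1)·-0.625 - (-1)·0.000) / (4) = 1.344
  x3 = (-10 - (3)·-0.625 - (1)·1.344) / (7) = -1.353
Iteration 2:
  x1 = (-5 - (-3)·1.344 - (-1)·-1.353) / (8) = -0.290
  x2 = (6 - (-1)·-0.290 - (-1)·-1.353) / (4) = 1.089
  x3 = (-10 - (3)·-0.290 - (1)·1.089) / (7) = -1.460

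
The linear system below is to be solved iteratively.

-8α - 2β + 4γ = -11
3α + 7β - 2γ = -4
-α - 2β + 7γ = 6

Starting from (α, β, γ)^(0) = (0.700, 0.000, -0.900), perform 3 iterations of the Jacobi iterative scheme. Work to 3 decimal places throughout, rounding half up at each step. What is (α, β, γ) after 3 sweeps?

Iteration 1:
  α = (-11 - (-2)·0.000 - (4)·-0.900) / (-8) = 0.925
  β = (-4 - (3)·0.700 - (-2)·-0.900) / (7) = -1.129
  γ = (6 - (-1)·0.700 - (-2)·0.000) / (7) = 0.957
Iteration 2:
  α = (-11 - (-2)·-1.129 - (4)·0.957) / (-8) = 2.136
  β = (-4 - (3)·0.925 - (-2)·0.957) / (7) = -0.694
  γ = (6 - (-1)·0.925 - (-2)·-1.129) / (7) = 0.667
Iteration 3:
  α = (-11 - (-2)·-0.694 - (4)·0.667) / (-8) = 1.882
  β = (-4 - (3)·2.136 - (-2)·0.667) / (7) = -1.296
  γ = (6 - (-1)·2.136 - (-2)·-0.694) / (7) = 0.964

(1.882, -1.296, 0.964)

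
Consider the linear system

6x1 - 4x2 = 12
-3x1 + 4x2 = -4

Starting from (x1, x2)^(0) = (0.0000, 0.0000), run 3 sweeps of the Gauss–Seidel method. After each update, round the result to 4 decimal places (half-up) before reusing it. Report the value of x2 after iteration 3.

0.8750

Iteration 1:
  x1 = (12 - (-4)·0.0000) / (6) = 2.0000
  x2 = (-4 - (-3)·2.0000) / (4) = 0.5000
Iteration 2:
  x1 = (12 - (-4)·0.5000) / (6) = 2.3333
  x2 = (-4 - (-3)·2.3333) / (4) = 0.7500
Iteration 3:
  x1 = (12 - (-4)·0.7500) / (6) = 2.5000
  x2 = (-4 - (-3)·2.5000) / (4) = 0.8750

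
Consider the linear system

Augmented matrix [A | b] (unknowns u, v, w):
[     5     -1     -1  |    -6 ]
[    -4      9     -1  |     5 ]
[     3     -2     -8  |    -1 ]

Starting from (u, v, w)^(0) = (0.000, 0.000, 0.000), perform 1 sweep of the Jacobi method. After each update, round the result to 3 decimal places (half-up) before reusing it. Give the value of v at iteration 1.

0.556

Iteration 1:
  u = (-6 - (-1)·0.000 - (-1)·0.000) / (5) = -1.200
  v = (5 - (-4)·0.000 - (-1)·0.000) / (9) = 0.556
  w = (-1 - (3)·0.000 - (-2)·0.000) / (-8) = 0.125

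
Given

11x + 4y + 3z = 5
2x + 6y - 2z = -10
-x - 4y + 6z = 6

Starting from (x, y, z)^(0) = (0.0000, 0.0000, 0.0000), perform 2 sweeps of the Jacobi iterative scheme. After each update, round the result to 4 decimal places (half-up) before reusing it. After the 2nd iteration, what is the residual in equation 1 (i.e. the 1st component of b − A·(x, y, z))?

2.3785

Iteration 1:
  x = (5 - (4)·0.0000 - (3)·0.0000) / (11) = 0.4545
  y = (-10 - (2)·0.0000 - (-2)·0.0000) / (6) = -1.6667
  z = (6 - (-1)·0.0000 - (-4)·0.0000) / (6) = 1.0000
Iteration 2:
  x = (5 - (4)·-1.6667 - (3)·1.0000) / (11) = 0.7879
  y = (-10 - (2)·0.4545 - (-2)·1.0000) / (6) = -1.4848
  z = (6 - (-1)·0.4545 - (-4)·-1.6667) / (6) = -0.0354
Residual b − A·x = (2.3785, -2.7378, 1.0611)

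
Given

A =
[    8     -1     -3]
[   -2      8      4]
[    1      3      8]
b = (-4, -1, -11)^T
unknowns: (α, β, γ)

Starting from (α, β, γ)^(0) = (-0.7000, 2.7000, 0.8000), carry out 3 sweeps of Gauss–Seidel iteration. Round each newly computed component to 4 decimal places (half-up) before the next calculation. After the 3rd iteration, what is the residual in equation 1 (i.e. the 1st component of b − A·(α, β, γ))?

Iteration 1:
  α = (-4 - (-1)·2.7000 - (-3)·0.8000) / (8) = 0.1375
  β = (-1 - (-2)·0.1375 - (4)·0.8000) / (8) = -0.4906
  γ = (-11 - (1)·0.1375 - (3)·-0.4906) / (8) = -1.2082
Iteration 2:
  α = (-4 - (-1)·-0.4906 - (-3)·-1.2082) / (8) = -1.0144
  β = (-1 - (-2)·-1.0144 - (4)·-1.2082) / (8) = 0.2255
  γ = (-11 - (1)·-1.0144 - (3)·0.2255) / (8) = -1.3328
Iteration 3:
  α = (-4 - (-1)·0.2255 - (-3)·-1.3328) / (8) = -0.9716
  β = (-1 - (-2)·-0.9716 - (4)·-1.3328) / (8) = 0.2985
  γ = (-11 - (1)·-0.9716 - (3)·0.2985) / (8) = -1.3655
Residual b − A·x = (-0.0252, 0.1308, 0.0001)

-0.0252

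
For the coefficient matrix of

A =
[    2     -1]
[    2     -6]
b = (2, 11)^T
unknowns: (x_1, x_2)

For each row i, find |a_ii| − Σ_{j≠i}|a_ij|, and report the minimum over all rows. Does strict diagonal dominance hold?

1

row 1: |2| − (1) = 1
row 2: |-6| − (2) = 4
minimum over rows = 1 → strictly diagonally dominant (convergence guaranteed)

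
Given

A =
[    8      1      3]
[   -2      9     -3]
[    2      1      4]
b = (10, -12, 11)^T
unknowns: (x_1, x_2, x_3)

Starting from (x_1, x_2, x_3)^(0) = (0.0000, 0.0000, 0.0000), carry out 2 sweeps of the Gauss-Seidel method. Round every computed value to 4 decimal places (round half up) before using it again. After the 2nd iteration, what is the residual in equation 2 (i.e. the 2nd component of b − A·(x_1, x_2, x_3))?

0.6758

Iteration 1:
  x_1 = (10 - (1)·0.0000 - (3)·0.0000) / (8) = 1.2500
  x_2 = (-12 - (-2)·1.2500 - (-3)·0.0000) / (9) = -1.0556
  x_3 = (11 - (2)·1.2500 - (1)·-1.0556) / (4) = 2.3889
Iteration 2:
  x_1 = (10 - (1)·-1.0556 - (3)·2.3889) / (8) = 0.4861
  x_2 = (-12 - (-2)·0.4861 - (-3)·2.3889) / (9) = -0.4290
  x_3 = (11 - (2)·0.4861 - (1)·-0.4290) / (4) = 2.6142
Residual b − A·x = (-1.3024, 0.6758, 0.0000)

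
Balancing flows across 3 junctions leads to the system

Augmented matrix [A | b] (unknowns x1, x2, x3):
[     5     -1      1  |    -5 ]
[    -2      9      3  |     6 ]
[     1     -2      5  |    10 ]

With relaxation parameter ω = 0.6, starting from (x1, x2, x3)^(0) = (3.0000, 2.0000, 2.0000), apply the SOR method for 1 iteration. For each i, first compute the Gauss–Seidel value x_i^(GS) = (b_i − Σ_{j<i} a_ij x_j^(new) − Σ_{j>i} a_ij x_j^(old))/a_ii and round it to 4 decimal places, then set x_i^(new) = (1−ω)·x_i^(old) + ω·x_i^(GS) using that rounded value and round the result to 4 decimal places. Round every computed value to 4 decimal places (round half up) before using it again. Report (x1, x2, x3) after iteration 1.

Iteration 1:
  x1: GS value = (-5 - (-1)·2.0000 - (1)·2.0000) / (5) = -1.0000;  x1 ← (1−ω)·3.0000 + ω·-1.0000 = 0.6000
  x2: GS value = (6 - (-2)·0.6000 - (3)·2.0000) / (9) = 0.1333;  x2 ← (1−ω)·2.0000 + ω·0.1333 = 0.8800
  x3: GS value = (10 - (1)·0.6000 - (-2)·0.8800) / (5) = 2.2320;  x3 ← (1−ω)·2.0000 + ω·2.2320 = 2.1392

(0.6000, 0.8800, 2.1392)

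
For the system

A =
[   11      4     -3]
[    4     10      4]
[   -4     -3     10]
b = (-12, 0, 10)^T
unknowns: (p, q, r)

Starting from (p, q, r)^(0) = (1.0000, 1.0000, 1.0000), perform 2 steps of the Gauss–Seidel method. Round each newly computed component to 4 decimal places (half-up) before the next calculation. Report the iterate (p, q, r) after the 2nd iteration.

(-0.9676, 0.1674, 0.6632)

Iteration 1:
  p = (-12 - (4)·1.0000 - (-3)·1.0000) / (11) = -1.1818
  q = (0 - (4)·-1.1818 - (4)·1.0000) / (10) = 0.0727
  r = (10 - (-4)·-1.1818 - (-3)·0.0727) / (10) = 0.5491
Iteration 2:
  p = (-12 - (4)·0.0727 - (-3)·0.5491) / (11) = -0.9676
  q = (0 - (4)·-0.9676 - (4)·0.5491) / (10) = 0.1674
  r = (10 - (-4)·-0.9676 - (-3)·0.1674) / (10) = 0.6632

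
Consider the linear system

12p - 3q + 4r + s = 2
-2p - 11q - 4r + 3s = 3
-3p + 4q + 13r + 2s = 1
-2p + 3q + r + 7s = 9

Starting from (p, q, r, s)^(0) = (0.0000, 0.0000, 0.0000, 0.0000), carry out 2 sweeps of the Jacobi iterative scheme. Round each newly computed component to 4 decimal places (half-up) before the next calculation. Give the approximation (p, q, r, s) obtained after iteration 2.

(-0.0343, 0.0196, 0.0015, 1.4392)

Iteration 1:
  p = (2 - (-3)·0.0000 - (4)·0.0000 - (1)·0.0000) / (12) = 0.1667
  q = (3 - (-2)·0.0000 - (-4)·0.0000 - (3)·0.0000) / (-11) = -0.2727
  r = (1 - (-3)·0.0000 - (4)·0.0000 - (2)·0.0000) / (13) = 0.0769
  s = (9 - (-2)·0.0000 - (3)·0.0000 - (1)·0.0000) / (7) = 1.2857
Iteration 2:
  p = (2 - (-3)·-0.2727 - (4)·0.0769 - (1)·1.2857) / (12) = -0.0343
  q = (3 - (-2)·0.1667 - (-4)·0.0769 - (3)·1.2857) / (-11) = 0.0196
  r = (1 - (-3)·0.1667 - (4)·-0.2727 - (2)·1.2857) / (13) = 0.0015
  s = (9 - (-2)·0.1667 - (3)·-0.2727 - (1)·0.0769) / (7) = 1.4392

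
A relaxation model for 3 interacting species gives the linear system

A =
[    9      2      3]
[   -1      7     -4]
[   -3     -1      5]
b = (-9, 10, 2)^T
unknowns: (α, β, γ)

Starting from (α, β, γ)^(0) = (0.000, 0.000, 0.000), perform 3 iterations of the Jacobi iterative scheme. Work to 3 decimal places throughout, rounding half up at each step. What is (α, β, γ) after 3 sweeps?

Iteration 1:
  α = (-9 - (2)·0.000 - (3)·0.000) / (9) = -1.000
  β = (10 - (-1)·0.000 - (-4)·0.000) / (7) = 1.429
  γ = (2 - (-3)·0.000 - (-1)·0.000) / (5) = 0.400
Iteration 2:
  α = (-9 - (2)·1.429 - (3)·0.400) / (9) = -1.451
  β = (10 - (-1)·-1.000 - (-4)·0.400) / (7) = 1.514
  γ = (2 - (-3)·-1.000 - (-1)·1.429) / (5) = 0.086
Iteration 3:
  α = (-9 - (2)·1.514 - (3)·0.086) / (9) = -1.365
  β = (10 - (-1)·-1.451 - (-4)·0.086) / (7) = 1.270
  γ = (2 - (-3)·-1.451 - (-1)·1.514) / (5) = -0.168

(-1.365, 1.270, -0.168)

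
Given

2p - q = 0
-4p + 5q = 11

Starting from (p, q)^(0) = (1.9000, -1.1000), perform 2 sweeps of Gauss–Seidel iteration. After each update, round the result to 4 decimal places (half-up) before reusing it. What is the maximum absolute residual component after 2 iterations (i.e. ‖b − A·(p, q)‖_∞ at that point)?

1.1440

Iteration 1:
  p = (0 - (-1)·-1.1000) / (2) = -0.5500
  q = (11 - (-4)·-0.5500) / (5) = 1.7600
Iteration 2:
  p = (0 - (-1)·1.7600) / (2) = 0.8800
  q = (11 - (-4)·0.8800) / (5) = 2.9040
Residual b − A·x = (1.1440, 0.0000); ∞-norm = 1.1440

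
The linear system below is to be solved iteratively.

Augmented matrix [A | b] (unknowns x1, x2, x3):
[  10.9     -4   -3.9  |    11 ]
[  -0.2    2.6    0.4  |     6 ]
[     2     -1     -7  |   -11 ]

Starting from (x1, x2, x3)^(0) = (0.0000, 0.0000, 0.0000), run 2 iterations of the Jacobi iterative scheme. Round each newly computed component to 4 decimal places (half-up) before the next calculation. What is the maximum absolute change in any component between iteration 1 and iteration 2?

Iteration 1:
  x1 = (11 - (-4)·0.0000 - (-3.9)·0.0000) / (10.9) = 1.0092
  x2 = (6 - (-0.2)·0.0000 - (0.4)·0.0000) / (2.6) = 2.3077
  x3 = (-11 - (2)·0.0000 - (-1)·0.0000) / (-7) = 1.5714
Iteration 2:
  x1 = (11 - (-4)·2.3077 - (-3.9)·1.5714) / (10.9) = 2.4183
  x2 = (6 - (-0.2)·1.0092 - (0.4)·1.5714) / (2.6) = 2.1436
  x3 = (-11 - (2)·1.0092 - (-1)·2.3077) / (-7) = 1.5301
Change: (1.4091, -0.1641, -0.0413) → max |·| = 1.4091

1.4091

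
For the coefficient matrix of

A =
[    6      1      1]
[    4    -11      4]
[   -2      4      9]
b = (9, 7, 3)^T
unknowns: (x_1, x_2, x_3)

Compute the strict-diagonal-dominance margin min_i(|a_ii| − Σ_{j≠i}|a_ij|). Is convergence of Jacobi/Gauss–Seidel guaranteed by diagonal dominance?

3

row 1: |6| − (1+1) = 4
row 2: |-11| − (4+4) = 3
row 3: |9| − (2+4) = 3
minimum over rows = 3 → strictly diagonally dominant (convergence guaranteed)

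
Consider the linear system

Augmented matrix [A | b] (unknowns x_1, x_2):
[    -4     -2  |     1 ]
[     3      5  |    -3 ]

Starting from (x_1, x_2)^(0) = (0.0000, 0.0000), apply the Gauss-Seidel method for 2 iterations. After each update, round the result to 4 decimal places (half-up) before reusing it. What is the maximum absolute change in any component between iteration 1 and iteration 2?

Iteration 1:
  x_1 = (1 - (-2)·0.0000) / (-4) = -0.2500
  x_2 = (-3 - (3)·-0.2500) / (5) = -0.4500
Iteration 2:
  x_1 = (1 - (-2)·-0.4500) / (-4) = -0.0250
  x_2 = (-3 - (3)·-0.0250) / (5) = -0.5850
Change: (0.2250, -0.1350) → max |·| = 0.2250

0.2250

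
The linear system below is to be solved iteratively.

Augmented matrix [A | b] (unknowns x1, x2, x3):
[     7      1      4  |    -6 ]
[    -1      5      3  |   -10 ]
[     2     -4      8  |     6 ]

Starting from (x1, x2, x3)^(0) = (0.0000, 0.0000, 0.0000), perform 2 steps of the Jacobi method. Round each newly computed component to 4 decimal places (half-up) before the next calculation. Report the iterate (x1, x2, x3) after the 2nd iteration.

(-1.0000, -2.6214, -0.0357)

Iteration 1:
  x1 = (-6 - (1)·0.0000 - (4)·0.0000) / (7) = -0.8571
  x2 = (-10 - (-1)·0.0000 - (3)·0.0000) / (5) = -2.0000
  x3 = (6 - (2)·0.0000 - (-4)·0.0000) / (8) = 0.7500
Iteration 2:
  x1 = (-6 - (1)·-2.0000 - (4)·0.7500) / (7) = -1.0000
  x2 = (-10 - (-1)·-0.8571 - (3)·0.7500) / (5) = -2.6214
  x3 = (6 - (2)·-0.8571 - (-4)·-2.0000) / (8) = -0.0357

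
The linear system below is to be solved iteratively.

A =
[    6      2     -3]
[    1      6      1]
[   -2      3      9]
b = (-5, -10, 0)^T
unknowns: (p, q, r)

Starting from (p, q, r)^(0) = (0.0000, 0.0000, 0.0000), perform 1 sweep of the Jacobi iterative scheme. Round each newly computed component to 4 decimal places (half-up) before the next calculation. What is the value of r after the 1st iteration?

Iteration 1:
  p = (-5 - (2)·0.0000 - (-3)·0.0000) / (6) = -0.8333
  q = (-10 - (1)·0.0000 - (1)·0.0000) / (6) = -1.6667
  r = (0 - (-2)·0.0000 - (3)·0.0000) / (9) = 0.0000

0.0000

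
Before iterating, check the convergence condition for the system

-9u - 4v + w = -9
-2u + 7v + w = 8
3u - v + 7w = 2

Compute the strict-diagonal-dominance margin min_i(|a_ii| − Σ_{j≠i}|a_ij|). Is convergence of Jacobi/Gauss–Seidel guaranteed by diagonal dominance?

3

row 1: |-9| − (4+1) = 4
row 2: |7| − (2+1) = 4
row 3: |7| − (3+1) = 3
minimum over rows = 3 → strictly diagonally dominant (convergence guaranteed)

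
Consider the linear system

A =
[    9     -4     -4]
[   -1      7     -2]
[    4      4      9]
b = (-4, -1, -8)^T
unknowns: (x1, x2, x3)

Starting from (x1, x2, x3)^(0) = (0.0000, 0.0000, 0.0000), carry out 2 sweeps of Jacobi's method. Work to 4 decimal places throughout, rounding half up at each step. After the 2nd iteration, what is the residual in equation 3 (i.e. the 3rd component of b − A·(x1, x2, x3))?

3.1043

Iteration 1:
  x1 = (-4 - (-4)·0.0000 - (-4)·0.0000) / (9) = -0.4444
  x2 = (-1 - (-1)·0.0000 - (-2)·0.0000) / (7) = -0.1429
  x3 = (-8 - (4)·0.0000 - (4)·0.0000) / (9) = -0.8889
Iteration 2:
  x1 = (-4 - (-4)·-0.1429 - (-4)·-0.8889) / (9) = -0.9030
  x2 = (-1 - (-1)·-0.4444 - (-2)·-0.8889) / (7) = -0.4603
  x3 = (-8 - (4)·-0.4444 - (4)·-0.1429) / (9) = -0.6279
Residual b − A·x = (-0.2258, 0.0633, 3.1043)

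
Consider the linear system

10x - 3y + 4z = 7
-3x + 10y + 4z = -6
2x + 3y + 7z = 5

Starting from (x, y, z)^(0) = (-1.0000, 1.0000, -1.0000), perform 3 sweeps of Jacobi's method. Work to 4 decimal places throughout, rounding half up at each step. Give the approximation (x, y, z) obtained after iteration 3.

(0.3660, -0.7150, 0.7976)

Iteration 1:
  x = (7 - (-3)·1.0000 - (4)·-1.0000) / (10) = 1.4000
  y = (-6 - (-3)·-1.0000 - (4)·-1.0000) / (10) = -0.5000
  z = (5 - (2)·-1.0000 - (3)·1.0000) / (7) = 0.5714
Iteration 2:
  x = (7 - (-3)·-0.5000 - (4)·0.5714) / (10) = 0.3214
  y = (-6 - (-3)·1.4000 - (4)·0.5714) / (10) = -0.4086
  z = (5 - (2)·1.4000 - (3)·-0.5000) / (7) = 0.5286
Iteration 3:
  x = (7 - (-3)·-0.4086 - (4)·0.5286) / (10) = 0.3660
  y = (-6 - (-3)·0.3214 - (4)·0.5286) / (10) = -0.7150
  z = (5 - (2)·0.3214 - (3)·-0.4086) / (7) = 0.7976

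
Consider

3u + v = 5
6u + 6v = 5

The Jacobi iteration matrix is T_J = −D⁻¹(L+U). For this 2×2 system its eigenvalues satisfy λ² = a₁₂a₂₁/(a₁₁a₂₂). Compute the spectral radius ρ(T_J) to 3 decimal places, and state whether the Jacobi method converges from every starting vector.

a₁₂a₂₁/(a₁₁a₂₂) = (1)·(6) / ((3)·(6)) = 0.333333
ρ = √|0.333333| = √0.333333 = 0.577
ρ < 1, so Jacobi converges

0.577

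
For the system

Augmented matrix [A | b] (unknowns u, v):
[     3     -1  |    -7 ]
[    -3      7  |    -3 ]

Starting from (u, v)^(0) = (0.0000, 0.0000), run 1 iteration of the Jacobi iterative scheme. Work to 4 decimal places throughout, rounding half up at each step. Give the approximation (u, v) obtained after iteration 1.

(-2.3333, -0.4286)

Iteration 1:
  u = (-7 - (-1)·0.0000) / (3) = -2.3333
  v = (-3 - (-3)·0.0000) / (7) = -0.4286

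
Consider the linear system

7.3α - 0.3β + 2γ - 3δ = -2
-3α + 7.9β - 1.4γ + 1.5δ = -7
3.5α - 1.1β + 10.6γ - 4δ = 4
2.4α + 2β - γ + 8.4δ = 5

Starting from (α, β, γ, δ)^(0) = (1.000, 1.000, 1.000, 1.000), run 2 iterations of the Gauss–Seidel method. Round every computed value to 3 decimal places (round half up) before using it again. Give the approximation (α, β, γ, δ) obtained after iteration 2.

Iteration 1:
  α = (-2 - (-0.3)·1.000 - (2)·1.000 - (-3)·1.000) / (7.3) = -0.096
  β = (-7 - (-3)·-0.096 - (-1.4)·1.000 - (1.5)·1.000) / (7.9) = -0.935
  γ = (4 - (3.5)·-0.096 - (-1.1)·-0.935 - (-4)·1.000) / (10.6) = 0.689
  δ = (5 - (2.4)·-0.096 - (2)·-0.935 - (-1)·0.689) / (8.4) = 0.927
Iteration 2:
  α = (-2 - (-0.3)·-0.935 - (2)·0.689 - (-3)·0.927) / (7.3) = -0.120
  β = (-7 - (-3)·-0.120 - (-1.4)·0.689 - (1.5)·0.927) / (7.9) = -0.986
  γ = (4 - (3.5)·-0.120 - (-1.1)·-0.986 - (-4)·0.927) / (10.6) = 0.664
  δ = (5 - (2.4)·-0.120 - (2)·-0.986 - (-1)·0.664) / (8.4) = 0.943

(-0.120, -0.986, 0.664, 0.943)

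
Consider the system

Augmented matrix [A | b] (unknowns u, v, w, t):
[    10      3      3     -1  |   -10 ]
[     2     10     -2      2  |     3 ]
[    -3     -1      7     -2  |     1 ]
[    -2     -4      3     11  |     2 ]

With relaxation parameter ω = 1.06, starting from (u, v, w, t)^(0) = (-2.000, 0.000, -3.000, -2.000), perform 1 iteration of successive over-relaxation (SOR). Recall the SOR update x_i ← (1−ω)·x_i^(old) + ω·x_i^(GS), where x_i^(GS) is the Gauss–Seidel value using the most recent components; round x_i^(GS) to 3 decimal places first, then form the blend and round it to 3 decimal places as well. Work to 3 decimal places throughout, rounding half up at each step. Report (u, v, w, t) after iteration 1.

(-0.198, 0.148, -0.342, 0.431)

Iteration 1:
  u: GS value = (-10 - (3)·0.000 - (3)·-3.000 - (-1)·-2.000) / (10) = -0.300;  u ← (1−ω)·-2.000 + ω·-0.300 = -0.198
  v: GS value = (3 - (2)·-0.198 - (-2)·-3.000 - (2)·-2.000) / (10) = 0.140;  v ← (1−ω)·0.000 + ω·0.140 = 0.148
  w: GS value = (1 - (-3)·-0.198 - (-1)·0.148 - (-2)·-2.000) / (7) = -0.492;  w ← (1−ω)·-3.000 + ω·-0.492 = -0.342
  t: GS value = (2 - (-2)·-0.198 - (-4)·0.148 - (3)·-0.342) / (11) = 0.293;  t ← (1−ω)·-2.000 + ω·0.293 = 0.431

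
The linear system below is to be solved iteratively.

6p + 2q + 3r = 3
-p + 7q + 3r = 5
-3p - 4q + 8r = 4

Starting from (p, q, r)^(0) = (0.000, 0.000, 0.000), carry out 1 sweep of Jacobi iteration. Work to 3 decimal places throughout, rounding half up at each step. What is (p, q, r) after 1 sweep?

(0.500, 0.714, 0.500)

Iteration 1:
  p = (3 - (2)·0.000 - (3)·0.000) / (6) = 0.500
  q = (5 - (-1)·0.000 - (3)·0.000) / (7) = 0.714
  r = (4 - (-3)·0.000 - (-4)·0.000) / (8) = 0.500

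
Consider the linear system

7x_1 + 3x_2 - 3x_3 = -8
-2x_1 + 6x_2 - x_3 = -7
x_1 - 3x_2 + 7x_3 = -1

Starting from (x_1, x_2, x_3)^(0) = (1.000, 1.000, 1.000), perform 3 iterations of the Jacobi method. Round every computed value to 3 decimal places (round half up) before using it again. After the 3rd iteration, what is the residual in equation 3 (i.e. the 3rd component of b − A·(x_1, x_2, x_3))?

Iteration 1:
  x_1 = (-8 - (3)·1.000 - (-3)·1.000) / (7) = -1.143
  x_2 = (-7 - (-2)·1.000 - (-1)·1.000) / (6) = -0.667
  x_3 = (-1 - (1)·1.000 - (-3)·1.000) / (7) = 0.143
Iteration 2:
  x_1 = (-8 - (3)·-0.667 - (-3)·0.143) / (7) = -0.796
  x_2 = (-7 - (-2)·-1.143 - (-1)·0.143) / (6) = -1.524
  x_3 = (-1 - (1)·-1.143 - (-3)·-0.667) / (7) = -0.265
Iteration 3:
  x_1 = (-8 - (3)·-1.524 - (-3)·-0.265) / (7) = -0.603
  x_2 = (-7 - (-2)·-0.796 - (-1)·-0.265) / (6) = -1.476
  x_3 = (-1 - (1)·-0.796 - (-3)·-1.524) / (7) = -0.682
Residual b − A·x = (-1.397, -0.032, -0.051)

-0.051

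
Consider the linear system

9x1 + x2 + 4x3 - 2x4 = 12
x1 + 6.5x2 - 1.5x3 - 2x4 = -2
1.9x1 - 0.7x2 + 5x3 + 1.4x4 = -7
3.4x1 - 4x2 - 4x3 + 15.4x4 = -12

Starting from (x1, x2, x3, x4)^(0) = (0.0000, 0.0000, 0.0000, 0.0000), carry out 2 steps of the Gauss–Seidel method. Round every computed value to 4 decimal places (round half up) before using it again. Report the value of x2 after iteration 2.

Iteration 1:
  x1 = (12 - (1)·0.0000 - (4)·0.0000 - (-2)·0.0000) / (9) = 1.3333
  x2 = (-2 - (1)·1.3333 - (-1.5)·0.0000 - (-2)·0.0000) / (6.5) = -0.5128
  x3 = (-7 - (1.9)·1.3333 - (-0.7)·-0.5128 - (1.4)·0.0000) / (5) = -1.9784
  x4 = (-12 - (3.4)·1.3333 - (-4)·-0.5128 - (-4)·-1.9784) / (15.4) = -1.7207
Iteration 2:
  x1 = (12 - (1)·-0.5128 - (4)·-1.9784 - (-2)·-1.7207) / (9) = 1.8872
  x2 = (-2 - (1)·1.8872 - (-1.5)·-1.9784 - (-2)·-1.7207) / (6.5) = -1.5840
  x3 = (-7 - (1.9)·1.8872 - (-0.7)·-1.5840 - (1.4)·-1.7207) / (5) = -1.8571
  x4 = (-12 - (3.4)·1.8872 - (-4)·-1.5840 - (-4)·-1.8571) / (15.4) = -2.0897

-1.5840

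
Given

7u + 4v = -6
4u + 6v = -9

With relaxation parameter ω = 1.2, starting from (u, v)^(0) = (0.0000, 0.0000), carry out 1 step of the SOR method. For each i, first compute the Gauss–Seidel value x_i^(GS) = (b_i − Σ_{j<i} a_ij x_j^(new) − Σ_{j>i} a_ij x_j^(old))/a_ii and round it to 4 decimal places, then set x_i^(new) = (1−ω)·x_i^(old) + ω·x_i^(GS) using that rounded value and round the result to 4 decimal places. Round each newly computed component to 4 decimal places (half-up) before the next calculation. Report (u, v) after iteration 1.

(-1.0285, -0.9772)

Iteration 1:
  u: GS value = (-6 - (4)·0.0000) / (7) = -0.8571;  u ← (1−ω)·0.0000 + ω·-0.8571 = -1.0285
  v: GS value = (-9 - (4)·-1.0285) / (6) = -0.8143;  v ← (1−ω)·0.0000 + ω·-0.8143 = -0.9772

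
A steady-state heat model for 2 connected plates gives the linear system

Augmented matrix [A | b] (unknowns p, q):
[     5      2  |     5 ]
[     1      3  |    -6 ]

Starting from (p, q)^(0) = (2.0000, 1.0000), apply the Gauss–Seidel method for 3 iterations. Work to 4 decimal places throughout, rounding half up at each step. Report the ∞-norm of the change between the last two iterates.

0.1707

Iteration 1:
  p = (5 - (2)·1.0000) / (5) = 0.6000
  q = (-6 - (1)·0.6000) / (3) = -2.2000
Iteration 2:
  p = (5 - (2)·-2.2000) / (5) = 1.8800
  q = (-6 - (1)·1.8800) / (3) = -2.6267
Iteration 3:
  p = (5 - (2)·-2.6267) / (5) = 2.0507
  q = (-6 - (1)·2.0507) / (3) = -2.6836
Change: (0.1707, -0.0569) → max |·| = 0.1707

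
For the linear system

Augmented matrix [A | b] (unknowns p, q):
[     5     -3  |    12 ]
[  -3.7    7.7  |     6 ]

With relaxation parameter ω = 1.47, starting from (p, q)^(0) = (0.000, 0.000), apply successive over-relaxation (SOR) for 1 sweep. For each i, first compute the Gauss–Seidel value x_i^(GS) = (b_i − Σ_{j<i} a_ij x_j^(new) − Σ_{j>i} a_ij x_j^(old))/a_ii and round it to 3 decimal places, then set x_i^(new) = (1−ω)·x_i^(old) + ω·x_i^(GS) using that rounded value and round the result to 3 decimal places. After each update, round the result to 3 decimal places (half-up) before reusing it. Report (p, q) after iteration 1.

(3.528, 3.637)

Iteration 1:
  p: GS value = (12 - (-3)·0.000) / (5) = 2.400;  p ← (1−ω)·0.000 + ω·2.400 = 3.528
  q: GS value = (6 - (-3.7)·3.528) / (7.7) = 2.474;  q ← (1−ω)·0.000 + ω·2.474 = 3.637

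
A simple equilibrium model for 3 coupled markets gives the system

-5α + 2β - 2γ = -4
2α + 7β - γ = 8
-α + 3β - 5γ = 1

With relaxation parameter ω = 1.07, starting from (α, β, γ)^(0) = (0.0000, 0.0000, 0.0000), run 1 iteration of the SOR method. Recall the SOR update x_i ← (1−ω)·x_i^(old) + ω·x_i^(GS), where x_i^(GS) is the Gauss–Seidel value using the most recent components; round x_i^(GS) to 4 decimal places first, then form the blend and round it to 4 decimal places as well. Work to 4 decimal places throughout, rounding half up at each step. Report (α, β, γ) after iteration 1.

(0.8560, 0.9612, 0.2199)

Iteration 1:
  α: GS value = (-4 - (2)·0.0000 - (-2)·0.0000) / (-5) = 0.8000;  α ← (1−ω)·0.0000 + ω·0.8000 = 0.8560
  β: GS value = (8 - (2)·0.8560 - (-1)·0.0000) / (7) = 0.8983;  β ← (1−ω)·0.0000 + ω·0.8983 = 0.9612
  γ: GS value = (1 - (-1)·0.8560 - (3)·0.9612) / (-5) = 0.2055;  γ ← (1−ω)·0.0000 + ω·0.2055 = 0.2199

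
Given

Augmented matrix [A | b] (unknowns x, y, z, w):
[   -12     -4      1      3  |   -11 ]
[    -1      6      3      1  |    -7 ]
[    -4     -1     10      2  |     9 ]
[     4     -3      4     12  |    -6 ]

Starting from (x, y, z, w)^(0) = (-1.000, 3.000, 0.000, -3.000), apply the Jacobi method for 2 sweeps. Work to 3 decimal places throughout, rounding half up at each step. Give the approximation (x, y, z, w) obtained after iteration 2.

Iteration 1:
  x = (-11 - (-4)·3.000 - (1)·0.000 - (3)·-3.000) / (-12) = -0.833
  y = (-7 - (-1)·-1.000 - (3)·0.000 - (1)·-3.000) / (6) = -0.833
  z = (9 - (-4)·-1.000 - (-1)·3.000 - (2)·-3.000) / (10) = 1.400
  w = (-6 - (4)·-1.000 - (-3)·3.000 - (4)·0.000) / (12) = 0.583
Iteration 2:
  x = (-11 - (-4)·-0.833 - (1)·1.400 - (3)·0.583) / (-12) = 1.457
  y = (-7 - (-1)·-0.833 - (3)·1.400 - (1)·0.583) / (6) = -2.103
  z = (9 - (-4)·-0.833 - (-1)·-0.833 - (2)·0.583) / (10) = 0.367
  w = (-6 - (4)·-0.833 - (-3)·-0.833 - (4)·1.400) / (12) = -0.897

(1.457, -2.103, 0.367, -0.897)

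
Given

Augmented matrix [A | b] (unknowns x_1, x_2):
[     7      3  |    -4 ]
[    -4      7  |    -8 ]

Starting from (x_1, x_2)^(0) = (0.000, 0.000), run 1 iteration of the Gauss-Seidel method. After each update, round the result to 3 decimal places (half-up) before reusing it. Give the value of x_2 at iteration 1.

-1.469

Iteration 1:
  x_1 = (-4 - (3)·0.000) / (7) = -0.571
  x_2 = (-8 - (-4)·-0.571) / (7) = -1.469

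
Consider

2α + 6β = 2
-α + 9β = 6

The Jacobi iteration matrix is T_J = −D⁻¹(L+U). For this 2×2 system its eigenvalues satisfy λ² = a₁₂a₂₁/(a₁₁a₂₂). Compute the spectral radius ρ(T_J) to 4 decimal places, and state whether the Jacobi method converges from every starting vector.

0.5774

a₁₂a₂₁/(a₁₁a₂₂) = (6)·(-1) / ((2)·(9)) = -0.333333
ρ = √|-0.333333| = √0.333333 = 0.5774
ρ < 1, so Jacobi converges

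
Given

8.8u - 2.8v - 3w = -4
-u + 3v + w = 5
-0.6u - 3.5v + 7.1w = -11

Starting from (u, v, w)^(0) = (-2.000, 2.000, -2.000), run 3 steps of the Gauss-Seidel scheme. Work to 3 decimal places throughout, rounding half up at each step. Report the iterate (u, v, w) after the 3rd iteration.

Iteration 1:
  u = (-4 - (-2.8)·2.000 - (-3)·-2.000) / (8.8) = -0.500
  v = (5 - (-1)·-0.500 - (1)·-2.000) / (3) = 2.167
  w = (-11 - (-0.6)·-0.500 - (-3.5)·2.167) / (7.1) = -0.523
Iteration 2:
  u = (-4 - (-2.8)·2.167 - (-3)·-0.523) / (8.8) = 0.057
  v = (5 - (-1)·0.057 - (1)·-0.523) / (3) = 1.860
  w = (-11 - (-0.6)·0.057 - (-3.5)·1.860) / (7.1) = -0.628
Iteration 3:
  u = (-4 - (-2.8)·1.860 - (-3)·-0.628) / (8.8) = -0.077
  v = (5 - (-1)·-0.077 - (1)·-0.628) / (3) = 1.850
  w = (-11 - (-0.6)·-0.077 - (-3.5)·1.850) / (7.1) = -0.644

(-0.077, 1.850, -0.644)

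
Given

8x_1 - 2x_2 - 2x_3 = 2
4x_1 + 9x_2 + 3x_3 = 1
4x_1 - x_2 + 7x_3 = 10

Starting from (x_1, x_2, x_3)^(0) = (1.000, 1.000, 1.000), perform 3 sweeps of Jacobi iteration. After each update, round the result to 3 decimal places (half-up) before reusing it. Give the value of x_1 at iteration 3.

0.337

Iteration 1:
  x_1 = (2 - (-2)·1.000 - (-2)·1.000) / (8) = 0.750
  x_2 = (1 - (4)·1.000 - (3)·1.000) / (9) = -0.667
  x_3 = (10 - (4)·1.000 - (-1)·1.000) / (7) = 1.000
Iteration 2:
  x_1 = (2 - (-2)·-0.667 - (-2)·1.000) / (8) = 0.333
  x_2 = (1 - (4)·0.750 - (3)·1.000) / (9) = -0.556
  x_3 = (10 - (4)·0.750 - (-1)·-0.667) / (7) = 0.905
Iteration 3:
  x_1 = (2 - (-2)·-0.556 - (-2)·0.905) / (8) = 0.337
  x_2 = (1 - (4)·0.333 - (3)·0.905) / (9) = -0.339
  x_3 = (10 - (4)·0.333 - (-1)·-0.556) / (7) = 1.159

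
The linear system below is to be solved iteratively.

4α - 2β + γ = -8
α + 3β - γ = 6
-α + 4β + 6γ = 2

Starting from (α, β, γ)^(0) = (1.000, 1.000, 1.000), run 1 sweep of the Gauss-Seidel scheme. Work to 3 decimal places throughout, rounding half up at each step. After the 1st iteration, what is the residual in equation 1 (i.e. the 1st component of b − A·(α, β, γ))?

Iteration 1:
  α = (-8 - (-2)·1.000 - (1)·1.000) / (4) = -1.750
  β = (6 - (1)·-1.750 - (-1)·1.000) / (3) = 2.917
  γ = (2 - (-1)·-1.750 - (4)·2.917) / (6) = -1.903
Residual b − A·x = (6.737, -2.904, 0.000)

6.737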